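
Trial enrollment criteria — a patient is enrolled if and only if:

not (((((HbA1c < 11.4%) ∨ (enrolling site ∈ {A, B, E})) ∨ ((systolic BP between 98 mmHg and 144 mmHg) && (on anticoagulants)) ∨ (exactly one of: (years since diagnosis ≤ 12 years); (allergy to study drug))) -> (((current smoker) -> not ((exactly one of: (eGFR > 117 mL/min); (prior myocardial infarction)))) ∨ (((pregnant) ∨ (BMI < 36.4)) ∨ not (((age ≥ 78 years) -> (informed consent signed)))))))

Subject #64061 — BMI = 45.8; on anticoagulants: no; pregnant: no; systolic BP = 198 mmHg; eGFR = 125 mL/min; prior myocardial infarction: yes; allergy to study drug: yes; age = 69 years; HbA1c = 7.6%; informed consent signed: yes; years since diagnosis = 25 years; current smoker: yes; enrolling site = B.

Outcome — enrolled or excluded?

Atomic conditions:
  HbA1c < 11.4%: 7.6 < 11.4 is true
  enrolling site ∈ {A, B, E}: B is in the set → true
  systolic BP between 98 mmHg and 144 mmHg: 198 in [98, 144] is false
  on anticoagulants: no → false
  years since diagnosis ≤ 12 years: 25 ≤ 12 is false
  allergy to study drug: yes → true
  current smoker: yes → true
  eGFR > 117 mL/min: 125 > 117 is true
  prior myocardial infarction: yes → true
  pregnant: no → false
  BMI < 36.4: 45.8 < 36.4 is false
  age ≥ 78 years: 69 ≥ 78 is false
  informed consent signed: yes → true
Combine:
[1.1.1] true OR true = true
[1.1.2] false AND false = false
[1.1.3] exactly-one(false, true) = true
[1.1] true OR false OR true = true
[1.2.1.2.1] exactly-one(true, true) = false
[1.2.1.2] NOT false = true
[1.2.1] true → true = true
[1.2.2.1] false OR false = false
[1.2.2.2.1] false → true (antecedent false ⇒ implication holds) = true
[1.2.2.2] NOT true = false
[1.2.2] false OR false = false
[1.2] true OR false = true
[1] true → true = true
[root] NOT true = false
Overall: false → excluded

Excluded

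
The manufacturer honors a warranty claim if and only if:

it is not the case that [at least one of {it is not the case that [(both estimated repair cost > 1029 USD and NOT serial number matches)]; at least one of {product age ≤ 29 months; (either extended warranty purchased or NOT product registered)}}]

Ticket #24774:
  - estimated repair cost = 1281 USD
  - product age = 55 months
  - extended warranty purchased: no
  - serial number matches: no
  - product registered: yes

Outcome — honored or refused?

Honored

Atomic conditions:
  estimated repair cost > 1029 USD: 1281 > 1029 is true
  NOT serial number matches: no → true
  product age ≤ 29 months: 55 ≤ 29 is false
  extended warranty purchased: no → false
  NOT product registered: yes → false
Combine:
[1.1.1] true AND true = true
[1.1] NOT true = false
[1.2.2] false OR false = false
[1.2] false OR false = false
[1] false OR false = false
[root] NOT false = true
Overall: true → honored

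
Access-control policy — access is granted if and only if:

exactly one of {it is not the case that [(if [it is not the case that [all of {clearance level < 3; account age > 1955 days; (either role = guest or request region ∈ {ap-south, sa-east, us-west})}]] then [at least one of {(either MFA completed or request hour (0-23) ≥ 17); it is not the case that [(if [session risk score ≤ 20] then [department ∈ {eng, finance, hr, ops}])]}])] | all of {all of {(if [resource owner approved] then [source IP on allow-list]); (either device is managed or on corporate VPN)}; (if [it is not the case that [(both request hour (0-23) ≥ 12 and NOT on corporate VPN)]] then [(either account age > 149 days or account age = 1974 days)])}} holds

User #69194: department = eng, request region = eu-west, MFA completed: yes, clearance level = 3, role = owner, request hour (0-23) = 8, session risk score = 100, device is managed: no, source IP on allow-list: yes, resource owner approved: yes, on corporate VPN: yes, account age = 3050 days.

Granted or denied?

Atomic conditions:
  clearance level < 3: 3 < 3 is false
  account age > 1955 days: 3050 > 1955 is true
  role = guest: owner == guest is false
  request region ∈ {ap-south, sa-east, us-west}: eu-west is not in the set → false
  MFA completed: yes → true
  request hour (0-23) ≥ 17: 8 ≥ 17 is false
  session risk score ≤ 20: 100 ≤ 20 is false
  department ∈ {eng, finance, hr, ops}: eng is in the set → true
  resource owner approved: yes → true
  source IP on allow-list: yes → true
  device is managed: no → false
  on corporate VPN: yes → true
  request hour (0-23) ≥ 12: 8 ≥ 12 is false
  NOT on corporate VPN: yes → false
  account age > 149 days: 3050 > 149 is true
  account age = 1974 days: 3050 == 1974 is false
Combine:
[1.1.1.1.3] false OR false = false
[1.1.1.1] false AND true AND false = false
[1.1.1] NOT false = true
[1.1.2.1] true OR false = true
[1.1.2.2.1] false → true (antecedent false ⇒ implication holds) = true
[1.1.2.2] NOT true = false
[1.1.2] true OR false = true
[1.1] true → true = true
[1] NOT true = false
[2.1.1] true → true = true
[2.1.2] false OR true = true
[2.1] true AND true = true
[2.2.1.1] false AND false = false
[2.2.1] NOT false = true
[2.2.2] true OR false = true
[2.2] true → true = true
[2] true AND true = true
[root] exactly-one(false, true) = true
Overall: true → granted

Granted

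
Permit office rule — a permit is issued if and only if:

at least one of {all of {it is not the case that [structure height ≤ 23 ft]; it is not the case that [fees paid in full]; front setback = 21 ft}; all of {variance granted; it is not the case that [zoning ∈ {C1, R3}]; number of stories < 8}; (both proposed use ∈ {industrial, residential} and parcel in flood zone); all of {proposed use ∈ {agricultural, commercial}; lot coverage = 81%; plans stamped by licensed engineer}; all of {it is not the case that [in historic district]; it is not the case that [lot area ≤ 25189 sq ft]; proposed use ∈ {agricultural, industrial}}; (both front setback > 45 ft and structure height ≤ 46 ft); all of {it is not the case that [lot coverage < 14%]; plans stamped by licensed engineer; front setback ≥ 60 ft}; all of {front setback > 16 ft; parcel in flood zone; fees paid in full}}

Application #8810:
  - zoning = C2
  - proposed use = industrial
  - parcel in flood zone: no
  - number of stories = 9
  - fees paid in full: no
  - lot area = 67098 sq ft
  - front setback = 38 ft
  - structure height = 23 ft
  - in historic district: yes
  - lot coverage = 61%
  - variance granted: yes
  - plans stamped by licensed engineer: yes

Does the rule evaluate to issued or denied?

Atomic conditions:
  structure height ≤ 23 ft: 23 ≤ 23 is true
  fees paid in full: no → false
  front setback = 21 ft: 38 == 21 is false
  variance granted: yes → true
  zoning ∈ {C1, R3}: C2 is not in the set → false
  number of stories < 8: 9 < 8 is false
  proposed use ∈ {industrial, residential}: industrial is in the set → true
  parcel in flood zone: no → false
  proposed use ∈ {agricultural, commercial}: industrial is not in the set → false
  lot coverage = 81%: 61 == 81 is false
  plans stamped by licensed engineer: yes → true
  in historic district: yes → true
  lot area ≤ 25189 sq ft: 67098 ≤ 25189 is false
  proposed use ∈ {agricultural, industrial}: industrial is in the set → true
  front setback > 45 ft: 38 > 45 is false
  structure height ≤ 46 ft: 23 ≤ 46 is true
  lot coverage < 14%: 61 < 14 is false
  front setback ≥ 60 ft: 38 ≥ 60 is false
  front setback > 16 ft: 38 > 16 is true
Combine:
[1.1] NOT true = false
[1.2] NOT false = true
[1] false AND true AND false = false
[2.2] NOT false = true
[2] true AND true AND false = false
[3] true AND false = false
[4] false AND false AND true = false
[5.1] NOT true = false
[5.2] NOT false = true
[5] false AND true AND true = false
[6] false AND true = false
[7.1] NOT false = true
[7] true AND true AND false = false
[8] true AND false AND false = false
[root] false OR false OR false OR false OR false OR false OR false OR false = false
Overall: false → denied

Denied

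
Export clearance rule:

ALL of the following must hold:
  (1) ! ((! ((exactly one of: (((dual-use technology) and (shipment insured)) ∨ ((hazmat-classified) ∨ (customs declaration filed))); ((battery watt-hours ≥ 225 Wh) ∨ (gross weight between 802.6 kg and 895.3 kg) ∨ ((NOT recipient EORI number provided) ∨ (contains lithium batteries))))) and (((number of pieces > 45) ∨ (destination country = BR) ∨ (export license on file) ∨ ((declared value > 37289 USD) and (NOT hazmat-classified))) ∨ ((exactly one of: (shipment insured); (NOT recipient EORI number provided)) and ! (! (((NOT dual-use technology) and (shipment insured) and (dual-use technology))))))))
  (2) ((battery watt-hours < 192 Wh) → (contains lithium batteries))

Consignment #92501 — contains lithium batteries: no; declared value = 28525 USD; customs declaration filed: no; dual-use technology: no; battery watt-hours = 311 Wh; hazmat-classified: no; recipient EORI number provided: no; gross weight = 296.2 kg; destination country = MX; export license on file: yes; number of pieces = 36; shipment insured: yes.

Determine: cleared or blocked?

Atomic conditions:
  dual-use technology: no → false
  shipment insured: yes → true
  hazmat-classified: no → false
  customs declaration filed: no → false
  battery watt-hours ≥ 225 Wh: 311 ≥ 225 is true
  gross weight between 802.6 kg and 895.3 kg: 296.2 in [802.6, 895.3] is false
  NOT recipient EORI number provided: no → true
  contains lithium batteries: no → false
  number of pieces > 45: 36 > 45 is false
  destination country = BR: MX == BR is false
  export license on file: yes → true
  declared value > 37289 USD: 28525 > 37289 is false
  NOT hazmat-classified: no → true
  NOT dual-use technology: no → true
  battery watt-hours < 192 Wh: 311 < 192 is false
Combine:
[1.1.1.1.1.1] false AND true = false
[1.1.1.1.1.2] false OR false = false
[1.1.1.1.1] false OR false = false
[1.1.1.1.2.3] true OR false = true
[1.1.1.1.2] true OR false OR true = true
[1.1.1.1] exactly-one(false, true) = true
[1.1.1] NOT true = false
[1.1.2.1.4] false AND true = false
[1.1.2.1] false OR false OR true OR false = true
[1.1.2.2.1] exactly-one(true, true) = false
[1.1.2.2.2.1.1] true AND true AND false = false
[1.1.2.2.2.1] NOT false = true
[1.1.2.2.2] NOT true = false
[1.1.2.2] false AND false = false
[1.1.2] true OR false = true
[1.1] false AND true = false
[1] NOT false = true
[2] false → false (antecedent false ⇒ implication holds) = true
[root] true AND true = true
Overall: true → cleared

Cleared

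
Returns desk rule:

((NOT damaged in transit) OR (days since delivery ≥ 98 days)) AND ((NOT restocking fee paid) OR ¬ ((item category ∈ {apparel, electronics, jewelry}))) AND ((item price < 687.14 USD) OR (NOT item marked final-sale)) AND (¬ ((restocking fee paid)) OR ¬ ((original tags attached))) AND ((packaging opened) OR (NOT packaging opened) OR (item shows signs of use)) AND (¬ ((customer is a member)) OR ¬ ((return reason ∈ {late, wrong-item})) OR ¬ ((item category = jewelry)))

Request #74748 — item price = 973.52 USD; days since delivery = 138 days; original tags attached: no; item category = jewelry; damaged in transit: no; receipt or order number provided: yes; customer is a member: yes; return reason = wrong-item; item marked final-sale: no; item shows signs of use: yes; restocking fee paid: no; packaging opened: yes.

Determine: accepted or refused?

Refused

Atomic conditions:
  NOT damaged in transit: no → true
  days since delivery ≥ 98 days: 138 ≥ 98 is true
  NOT restocking fee paid: no → true
  item category ∈ {apparel, electronics, jewelry}: jewelry is in the set → true
  item price < 687.14 USD: 973.52 < 687.14 is false
  NOT item marked final-sale: no → true
  restocking fee paid: no → false
  original tags attached: no → false
  packaging opened: yes → true
  NOT packaging opened: yes → false
  item shows signs of use: yes → true
  customer is a member: yes → true
  return reason ∈ {late, wrong-item}: wrong-item is in the set → true
  item category = jewelry: jewelry == jewelry is true
Combine:
[1] true OR true = true
[2.2] NOT true = false
[2] true OR false = true
[3] false OR true = true
[4.1] NOT false = true
[4.2] NOT false = true
[4] true OR true = true
[5] true OR false OR true = true
[6.1] NOT true = false
[6.2] NOT true = false
[6.3] NOT true = false
[6] false OR false OR false = false
[root] true AND true AND true AND true AND true AND false = false
Overall: false → refused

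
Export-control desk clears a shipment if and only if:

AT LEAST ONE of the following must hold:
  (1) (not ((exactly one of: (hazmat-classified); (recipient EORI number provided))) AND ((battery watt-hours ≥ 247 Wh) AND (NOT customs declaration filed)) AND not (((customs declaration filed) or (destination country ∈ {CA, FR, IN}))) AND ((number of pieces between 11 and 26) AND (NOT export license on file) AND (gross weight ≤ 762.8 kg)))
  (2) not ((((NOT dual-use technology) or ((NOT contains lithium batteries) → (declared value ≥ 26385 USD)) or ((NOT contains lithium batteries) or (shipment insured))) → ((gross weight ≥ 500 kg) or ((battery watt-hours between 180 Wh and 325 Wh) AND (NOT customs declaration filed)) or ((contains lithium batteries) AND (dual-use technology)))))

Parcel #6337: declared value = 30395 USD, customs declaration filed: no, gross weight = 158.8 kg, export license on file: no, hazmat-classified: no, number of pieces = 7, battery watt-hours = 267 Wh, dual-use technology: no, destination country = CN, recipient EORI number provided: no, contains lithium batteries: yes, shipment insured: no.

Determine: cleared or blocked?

Atomic conditions:
  hazmat-classified: no → false
  recipient EORI number provided: no → false
  battery watt-hours ≥ 247 Wh: 267 ≥ 247 is true
  NOT customs declaration filed: no → true
  customs declaration filed: no → false
  destination country ∈ {CA, FR, IN}: CN is not in the set → false
  number of pieces between 11 and 26: 7 in [11, 26] is false
  NOT export license on file: no → true
  gross weight ≤ 762.8 kg: 158.8 ≤ 762.8 is true
  NOT dual-use technology: no → true
  NOT contains lithium batteries: yes → false
  declared value ≥ 26385 USD: 30395 ≥ 26385 is true
  shipment insured: no → false
  gross weight ≥ 500 kg: 158.8 ≥ 500 is false
  battery watt-hours between 180 Wh and 325 Wh: 267 in [180, 325] is true
  contains lithium batteries: yes → true
  dual-use technology: no → false
Combine:
[1.1.1] exactly-one(false, false) = false
[1.1] NOT false = true
[1.2] true AND true = true
[1.3.1] false OR false = false
[1.3] NOT false = true
[1.4] false AND true AND true = false
[1] true AND true AND true AND false = false
[2.1.1.2] false → true (antecedent false ⇒ implication holds) = true
[2.1.1.3] false OR false = false
[2.1.1] true OR true OR false = true
[2.1.2.2] true AND true = true
[2.1.2.3] true AND false = false
[2.1.2] false OR true OR false = true
[2.1] true → true = true
[2] NOT true = false
[root] false OR false = false
Overall: false → blocked

Blocked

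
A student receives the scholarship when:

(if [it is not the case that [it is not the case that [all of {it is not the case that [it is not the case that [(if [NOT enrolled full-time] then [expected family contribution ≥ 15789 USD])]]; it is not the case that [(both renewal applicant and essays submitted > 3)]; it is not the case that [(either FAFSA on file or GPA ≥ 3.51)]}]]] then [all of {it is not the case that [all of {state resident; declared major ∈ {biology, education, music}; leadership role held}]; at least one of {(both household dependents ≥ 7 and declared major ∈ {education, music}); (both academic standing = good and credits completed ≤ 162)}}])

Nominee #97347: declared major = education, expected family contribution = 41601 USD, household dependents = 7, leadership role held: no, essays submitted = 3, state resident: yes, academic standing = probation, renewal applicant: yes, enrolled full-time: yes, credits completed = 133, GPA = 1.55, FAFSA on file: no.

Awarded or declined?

Atomic conditions:
  NOT enrolled full-time: yes → false
  expected family contribution ≥ 15789 USD: 41601 ≥ 15789 is true
  renewal applicant: yes → true
  essays submitted > 3: 3 > 3 is false
  FAFSA on file: no → false
  GPA ≥ 3.51: 1.55 ≥ 3.51 is false
  state resident: yes → true
  declared major ∈ {biology, education, music}: education is in the set → true
  leadership role held: no → false
  household dependents ≥ 7: 7 ≥ 7 is true
  declared major ∈ {education, music}: education is in the set → true
  academic standing = good: probation == good is false
  credits completed ≤ 162: 133 ≤ 162 is true
Combine:
[1.1.1.1.1.1] false → true (antecedent false ⇒ implication holds) = true
[1.1.1.1.1] NOT true = false
[1.1.1.1] NOT false = true
[1.1.1.2.1] true AND false = false
[1.1.1.2] NOT false = true
[1.1.1.3.1] false OR false = false
[1.1.1.3] NOT false = true
[1.1.1] true AND true AND true = true
[1.1] NOT true = false
[1] NOT false = true
[2.1.1] true AND true AND false = false
[2.1] NOT false = true
[2.2.1] true AND true = true
[2.2.2] false AND true = false
[2.2] true OR false = true
[2] true AND true = true
[root] true → true = true
Overall: true → awarded

Awarded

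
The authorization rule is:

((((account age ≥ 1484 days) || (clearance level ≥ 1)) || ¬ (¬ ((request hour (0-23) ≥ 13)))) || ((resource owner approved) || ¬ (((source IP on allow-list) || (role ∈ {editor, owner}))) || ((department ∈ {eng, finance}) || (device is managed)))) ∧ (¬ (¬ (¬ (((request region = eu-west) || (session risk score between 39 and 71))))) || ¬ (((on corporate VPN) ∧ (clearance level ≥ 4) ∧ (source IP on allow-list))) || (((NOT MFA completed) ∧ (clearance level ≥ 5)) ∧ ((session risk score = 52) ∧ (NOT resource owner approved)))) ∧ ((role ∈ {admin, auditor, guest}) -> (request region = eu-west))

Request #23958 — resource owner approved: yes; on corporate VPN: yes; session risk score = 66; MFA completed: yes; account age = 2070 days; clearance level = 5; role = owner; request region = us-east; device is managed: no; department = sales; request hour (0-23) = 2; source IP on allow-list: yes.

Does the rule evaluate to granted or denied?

Denied

Atomic conditions:
  account age ≥ 1484 days: 2070 ≥ 1484 is true
  clearance level ≥ 1: 5 ≥ 1 is true
  request hour (0-23) ≥ 13: 2 ≥ 13 is false
  resource owner approved: yes → true
  source IP on allow-list: yes → true
  role ∈ {editor, owner}: owner is in the set → true
  department ∈ {eng, finance}: sales is not in the set → false
  device is managed: no → false
  request region = eu-west: us-east == eu-west is false
  session risk score between 39 and 71: 66 in [39, 71] is true
  on corporate VPN: yes → true
  clearance level ≥ 4: 5 ≥ 4 is true
  NOT MFA completed: yes → false
  clearance level ≥ 5: 5 ≥ 5 is true
  session risk score = 52: 66 == 52 is false
  NOT resource owner approved: yes → false
  role ∈ {admin, auditor, guest}: owner is not in the set → false
Combine:
[1.1.1] true OR true = true
[1.1.2.1] NOT false = true
[1.1.2] NOT true = false
[1.1] true OR false = true
[1.2.2.1] true OR true = true
[1.2.2] NOT true = false
[1.2.3] false OR false = false
[1.2] true OR false OR false = true
[1] true OR true = true
[2.1.1.1.1] false OR true = true
[2.1.1.1] NOT true = false
[2.1.1] NOT false = true
[2.1] NOT true = false
[2.2.1] true AND true AND true = true
[2.2] NOT true = false
[2.3.1] false AND true = false
[2.3.2] false AND false = false
[2.3] false AND false = false
[2] false OR false OR false = false
[3] false → false (antecedent false ⇒ implication holds) = true
[root] true AND false AND true = false
Overall: false → denied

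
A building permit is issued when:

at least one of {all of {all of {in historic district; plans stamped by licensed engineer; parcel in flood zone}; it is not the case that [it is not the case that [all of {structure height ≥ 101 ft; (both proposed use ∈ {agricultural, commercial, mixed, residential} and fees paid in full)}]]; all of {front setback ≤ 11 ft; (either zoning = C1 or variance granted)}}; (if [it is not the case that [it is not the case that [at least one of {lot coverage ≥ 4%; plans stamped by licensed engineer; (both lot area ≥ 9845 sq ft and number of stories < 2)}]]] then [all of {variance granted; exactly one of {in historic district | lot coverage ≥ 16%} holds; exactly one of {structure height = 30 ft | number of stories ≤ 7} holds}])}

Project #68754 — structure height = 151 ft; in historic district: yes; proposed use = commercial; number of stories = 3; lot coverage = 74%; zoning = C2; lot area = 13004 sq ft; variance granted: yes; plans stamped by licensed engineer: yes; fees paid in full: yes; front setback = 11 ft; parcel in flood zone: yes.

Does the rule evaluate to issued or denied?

Issued

Atomic conditions:
  in historic district: yes → true
  plans stamped by licensed engineer: yes → true
  parcel in flood zone: yes → true
  structure height ≥ 101 ft: 151 ≥ 101 is true
  proposed use ∈ {agricultural, commercial, mixed, residential}: commercial is in the set → true
  fees paid in full: yes → true
  front setback ≤ 11 ft: 11 ≤ 11 is true
  zoning = C1: C2 == C1 is false
  variance granted: yes → true
  lot coverage ≥ 4%: 74 ≥ 4 is true
  lot area ≥ 9845 sq ft: 13004 ≥ 9845 is true
  number of stories < 2: 3 < 2 is false
  lot coverage ≥ 16%: 74 ≥ 16 is true
  structure height = 30 ft: 151 == 30 is false
  number of stories ≤ 7: 3 ≤ 7 is true
Combine:
[1.1] true AND true AND true = true
[1.2.1.1.2] true AND true = true
[1.2.1.1] true AND true = true
[1.2.1] NOT true = false
[1.2] NOT false = true
[1.3.2] false OR true = true
[1.3] true AND true = true
[1] true AND true AND true = true
[2.1.1.1.3] true AND false = false
[2.1.1.1] true OR true OR false = true
[2.1.1] NOT true = false
[2.1] NOT false = true
[2.2.2] exactly-one(true, true) = false
[2.2.3] exactly-one(false, true) = true
[2.2] true AND false AND true = false
[2] true → false = false
[root] true OR false = true
Overall: true → issued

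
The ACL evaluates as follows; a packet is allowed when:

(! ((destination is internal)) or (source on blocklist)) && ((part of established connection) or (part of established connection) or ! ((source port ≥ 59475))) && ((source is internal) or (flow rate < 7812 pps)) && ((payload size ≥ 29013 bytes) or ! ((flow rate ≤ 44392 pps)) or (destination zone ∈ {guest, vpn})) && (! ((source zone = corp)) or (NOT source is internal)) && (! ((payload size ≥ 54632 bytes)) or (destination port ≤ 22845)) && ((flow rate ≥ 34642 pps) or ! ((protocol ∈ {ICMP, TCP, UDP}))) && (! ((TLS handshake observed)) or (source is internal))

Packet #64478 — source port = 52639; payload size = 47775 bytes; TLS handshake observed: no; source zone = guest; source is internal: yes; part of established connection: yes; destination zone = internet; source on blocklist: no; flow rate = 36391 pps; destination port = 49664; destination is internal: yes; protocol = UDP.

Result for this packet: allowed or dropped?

Atomic conditions:
  destination is internal: yes → true
  source on blocklist: no → false
  part of established connection: yes → true
  source port ≥ 59475: 52639 ≥ 59475 is false
  source is internal: yes → true
  flow rate < 7812 pps: 36391 < 7812 is false
  payload size ≥ 29013 bytes: 47775 ≥ 29013 is true
  flow rate ≤ 44392 pps: 36391 ≤ 44392 is true
  destination zone ∈ {guest, vpn}: internet is not in the set → false
  source zone = corp: guest == corp is false
  NOT source is internal: yes → false
  payload size ≥ 54632 bytes: 47775 ≥ 54632 is false
  destination port ≤ 22845: 49664 ≤ 22845 is false
  flow rate ≥ 34642 pps: 36391 ≥ 34642 is true
  protocol ∈ {ICMP, TCP, UDP}: UDP is in the set → true
  TLS handshake observed: no → false
Combine:
[1.1] NOT true = false
[1] false OR false = false
[2.3] NOT false = true
[2] true OR true OR true = true
[3] true OR false = true
[4.2] NOT true = false
[4] true OR false OR false = true
[5.1] NOT false = true
[5] true OR false = true
[6.1] NOT false = true
[6] true OR false = true
[7.2] NOT true = false
[7] true OR false = true
[8.1] NOT false = true
[8] true OR true = true
[root] false AND true AND true AND true AND true AND true AND true AND true = false
Overall: false → dropped

Dropped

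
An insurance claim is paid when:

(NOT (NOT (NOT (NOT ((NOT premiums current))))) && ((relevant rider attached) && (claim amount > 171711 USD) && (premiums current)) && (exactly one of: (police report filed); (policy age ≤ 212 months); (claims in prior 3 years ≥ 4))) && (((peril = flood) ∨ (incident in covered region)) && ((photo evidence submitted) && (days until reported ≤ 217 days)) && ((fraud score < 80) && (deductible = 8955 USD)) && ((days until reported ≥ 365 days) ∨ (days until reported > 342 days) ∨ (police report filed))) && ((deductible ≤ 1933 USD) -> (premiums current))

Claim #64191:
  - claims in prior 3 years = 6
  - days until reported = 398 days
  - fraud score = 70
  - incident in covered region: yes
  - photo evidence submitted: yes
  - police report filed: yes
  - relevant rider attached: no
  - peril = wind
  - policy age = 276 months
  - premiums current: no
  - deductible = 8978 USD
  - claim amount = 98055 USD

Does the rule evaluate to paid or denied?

Atomic conditions:
  NOT premiums current: no → true
  relevant rider attached: no → false
  claim amount > 171711 USD: 98055 > 171711 is false
  premiums current: no → false
  police report filed: yes → true
  policy age ≤ 212 months: 276 ≤ 212 is false
  claims in prior 3 years ≥ 4: 6 ≥ 4 is true
  peril = flood: wind == flood is false
  incident in covered region: yes → true
  photo evidence submitted: yes → true
  days until reported ≤ 217 days: 398 ≤ 217 is false
  fraud score < 80: 70 < 80 is true
  deductible = 8955 USD: 8978 == 8955 is false
  days until reported ≥ 365 days: 398 ≥ 365 is true
  days until reported > 342 days: 398 > 342 is true
  deductible ≤ 1933 USD: 8978 ≤ 1933 is false
Combine:
[1.1.1.1.1] NOT true = false
[1.1.1.1] NOT false = true
[1.1.1] NOT true = false
[1.1] NOT false = true
[1.2] false AND false AND false = false
[1.3] exactly-one(true, false, true) = false
[1] true AND false AND false = false
[2.1] false OR true = true
[2.2] true AND false = false
[2.3] true AND false = false
[2.4] true OR true OR true = true
[2] true AND false AND false AND true = false
[3] false → false (antecedent false ⇒ implication holds) = true
[root] false AND false AND true = false
Overall: false → denied

Denied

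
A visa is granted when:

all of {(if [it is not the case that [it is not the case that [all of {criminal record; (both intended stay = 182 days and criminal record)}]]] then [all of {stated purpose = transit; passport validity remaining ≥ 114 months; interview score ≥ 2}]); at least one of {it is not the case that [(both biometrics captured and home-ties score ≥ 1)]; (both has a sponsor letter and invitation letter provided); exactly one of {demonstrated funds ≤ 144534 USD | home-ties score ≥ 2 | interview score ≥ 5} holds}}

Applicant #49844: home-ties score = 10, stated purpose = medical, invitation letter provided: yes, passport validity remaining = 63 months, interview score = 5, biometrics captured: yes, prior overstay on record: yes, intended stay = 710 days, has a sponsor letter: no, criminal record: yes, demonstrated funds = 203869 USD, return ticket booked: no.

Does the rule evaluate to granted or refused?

Refused

Atomic conditions:
  criminal record: yes → true
  intended stay = 182 days: 710 == 182 is false
  stated purpose = transit: medical == transit is false
  passport validity remaining ≥ 114 months: 63 ≥ 114 is false
  interview score ≥ 2: 5 ≥ 2 is true
  biometrics captured: yes → true
  home-ties score ≥ 1: 10 ≥ 1 is true
  has a sponsor letter: no → false
  invitation letter provided: yes → true
  demonstrated funds ≤ 144534 USD: 203869 ≤ 144534 is false
  home-ties score ≥ 2: 10 ≥ 2 is true
  interview score ≥ 5: 5 ≥ 5 is true
Combine:
[1.1.1.1.2] false AND true = false
[1.1.1.1] true AND false = false
[1.1.1] NOT false = true
[1.1] NOT true = false
[1.2] false AND false AND true = false
[1] false → false (antecedent false ⇒ implication holds) = true
[2.1.1] true AND true = true
[2.1] NOT true = false
[2.2] false AND true = false
[2.3] exactly-one(false, true, true) = false
[2] false OR false OR false = false
[root] true AND false = false
Overall: false → refused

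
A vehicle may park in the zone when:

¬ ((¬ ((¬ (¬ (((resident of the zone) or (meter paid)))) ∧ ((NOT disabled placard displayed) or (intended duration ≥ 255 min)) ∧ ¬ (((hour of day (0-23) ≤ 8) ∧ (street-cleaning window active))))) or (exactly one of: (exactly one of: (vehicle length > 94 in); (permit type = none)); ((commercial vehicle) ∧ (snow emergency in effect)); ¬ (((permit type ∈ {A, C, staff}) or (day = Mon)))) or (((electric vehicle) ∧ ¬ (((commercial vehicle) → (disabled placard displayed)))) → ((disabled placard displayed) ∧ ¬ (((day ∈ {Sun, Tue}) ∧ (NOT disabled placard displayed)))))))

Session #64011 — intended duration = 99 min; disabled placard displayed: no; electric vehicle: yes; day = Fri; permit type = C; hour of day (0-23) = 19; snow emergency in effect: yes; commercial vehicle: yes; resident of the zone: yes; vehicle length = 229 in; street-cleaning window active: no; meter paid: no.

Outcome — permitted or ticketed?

Permitted

Atomic conditions:
  resident of the zone: yes → true
  meter paid: no → false
  NOT disabled placard displayed: no → true
  intended duration ≥ 255 min: 99 ≥ 255 is false
  hour of day (0-23) ≤ 8: 19 ≤ 8 is false
  street-cleaning window active: no → false
  vehicle length > 94 in: 229 > 94 is true
  permit type = none: C == none is false
  commercial vehicle: yes → true
  snow emergency in effect: yes → true
  permit type ∈ {A, C, staff}: C is in the set → true
  day = Mon: Fri == Mon is false
  electric vehicle: yes → true
  disabled placard displayed: no → false
  day ∈ {Sun, Tue}: Fri is not in the set → false
Combine:
[1.1.1.1.1.1] true OR false = true
[1.1.1.1.1] NOT true = false
[1.1.1.1] NOT false = true
[1.1.1.2] true OR false = true
[1.1.1.3.1] false AND false = false
[1.1.1.3] NOT false = true
[1.1.1] true AND true AND true = true
[1.1] NOT true = false
[1.2.1] exactly-one(true, false) = true
[1.2.2] true AND true = true
[1.2.3.1] true OR false = true
[1.2.3] NOT true = false
[1.2] exactly-one(true, true, false) = false
[1.3.1.2.1] true → false = false
[1.3.1.2] NOT false = true
[1.3.1] true AND true = true
[1.3.2.2.1] false AND true = false
[1.3.2.2] NOT false = true
[1.3.2] false AND true = false
[1.3] true → false = false
[1] false OR false OR false = false
[root] NOT false = true
Overall: true → permitted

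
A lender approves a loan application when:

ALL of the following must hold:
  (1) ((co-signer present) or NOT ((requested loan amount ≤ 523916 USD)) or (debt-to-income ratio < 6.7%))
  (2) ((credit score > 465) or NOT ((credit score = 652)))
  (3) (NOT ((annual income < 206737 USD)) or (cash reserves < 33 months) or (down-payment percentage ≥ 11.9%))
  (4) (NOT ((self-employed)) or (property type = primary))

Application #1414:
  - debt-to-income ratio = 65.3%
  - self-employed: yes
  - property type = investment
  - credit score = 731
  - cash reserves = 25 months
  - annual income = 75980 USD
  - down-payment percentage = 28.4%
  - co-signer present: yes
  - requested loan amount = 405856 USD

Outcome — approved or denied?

Denied

Atomic conditions:
  co-signer present: yes → true
  requested loan amount ≤ 523916 USD: 405856 ≤ 523916 is true
  debt-to-income ratio < 6.7%: 65.3 < 6.7 is false
  credit score > 465: 731 > 465 is true
  credit score = 652: 731 == 652 is false
  annual income < 206737 USD: 75980 < 206737 is true
  cash reserves < 33 months: 25 < 33 is true
  down-payment percentage ≥ 11.9%: 28.4 ≥ 11.9 is true
  self-employed: yes → true
  property type = primary: investment == primary is false
Combine:
[1.2] NOT true = false
[1] true OR false OR false = true
[2.2] NOT false = true
[2] true OR true = true
[3.1] NOT true = false
[3] false OR true OR true = true
[4.1] NOT true = false
[4] false OR false = false
[root] true AND true AND true AND false = false
Overall: false → denied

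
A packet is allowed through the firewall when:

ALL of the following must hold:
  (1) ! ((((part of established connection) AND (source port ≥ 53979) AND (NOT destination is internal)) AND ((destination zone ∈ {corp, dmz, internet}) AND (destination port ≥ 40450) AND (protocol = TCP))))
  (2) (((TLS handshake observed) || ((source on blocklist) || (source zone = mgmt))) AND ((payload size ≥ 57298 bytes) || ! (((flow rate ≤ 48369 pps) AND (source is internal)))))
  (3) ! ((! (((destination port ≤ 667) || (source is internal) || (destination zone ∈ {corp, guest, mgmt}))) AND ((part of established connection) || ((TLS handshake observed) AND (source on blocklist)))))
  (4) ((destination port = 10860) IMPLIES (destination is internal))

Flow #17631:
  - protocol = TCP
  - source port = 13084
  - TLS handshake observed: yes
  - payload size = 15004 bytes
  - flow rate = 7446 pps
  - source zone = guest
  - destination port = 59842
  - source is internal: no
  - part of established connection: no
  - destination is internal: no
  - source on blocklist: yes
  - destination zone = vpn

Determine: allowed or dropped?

Atomic conditions:
  part of established connection: no → false
  source port ≥ 53979: 13084 ≥ 53979 is false
  NOT destination is internal: no → true
  destination zone ∈ {corp, dmz, internet}: vpn is not in the set → false
  destination port ≥ 40450: 59842 ≥ 40450 is true
  protocol = TCP: TCP == TCP is true
  TLS handshake observed: yes → true
  source on blocklist: yes → true
  source zone = mgmt: guest == mgmt is false
  payload size ≥ 57298 bytes: 15004 ≥ 57298 is false
  flow rate ≤ 48369 pps: 7446 ≤ 48369 is true
  source is internal: no → false
  destination port ≤ 667: 59842 ≤ 667 is false
  destination zone ∈ {corp, guest, mgmt}: vpn is not in the set → false
  destination port = 10860: 59842 == 10860 is false
  destination is internal: no → false
Combine:
[1.1.1] false AND false AND true = false
[1.1.2] false AND true AND true = false
[1.1] false AND false = false
[1] NOT false = true
[2.1.2] true OR false = true
[2.1] true OR true = true
[2.2.2.1] true AND false = false
[2.2.2] NOT false = true
[2.2] false OR true = true
[2] true AND true = true
[3.1.1.1] false OR false OR false = false
[3.1.1] NOT false = true
[3.1.2.2] true AND true = true
[3.1.2] false OR true = true
[3.1] true AND true = true
[3] NOT true = false
[4] false → false (antecedent false ⇒ implication holds) = true
[root] true AND true AND false AND true = false
Overall: false → dropped

Dropped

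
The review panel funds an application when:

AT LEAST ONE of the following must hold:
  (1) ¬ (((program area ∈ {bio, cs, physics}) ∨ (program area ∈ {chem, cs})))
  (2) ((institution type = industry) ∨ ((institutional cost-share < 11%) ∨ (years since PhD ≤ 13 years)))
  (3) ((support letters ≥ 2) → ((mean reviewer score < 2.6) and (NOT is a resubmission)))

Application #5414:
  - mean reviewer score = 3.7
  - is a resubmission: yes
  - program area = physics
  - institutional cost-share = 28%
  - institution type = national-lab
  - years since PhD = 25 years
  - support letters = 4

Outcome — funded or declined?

Declined

Atomic conditions:
  program area ∈ {bio, cs, physics}: physics is in the set → true
  program area ∈ {chem, cs}: physics is not in the set → false
  institution type = industry: national-lab == industry is false
  institutional cost-share < 11%: 28 < 11 is false
  years since PhD ≤ 13 years: 25 ≤ 13 is false
  support letters ≥ 2: 4 ≥ 2 is true
  mean reviewer score < 2.6: 3.7 < 2.6 is false
  NOT is a resubmission: yes → false
Combine:
[1.1] true OR false = true
[1] NOT true = false
[2.2] false OR false = false
[2] false OR false = false
[3.2] false AND false = false
[3] true → false = false
[root] false OR false OR false = false
Overall: false → declined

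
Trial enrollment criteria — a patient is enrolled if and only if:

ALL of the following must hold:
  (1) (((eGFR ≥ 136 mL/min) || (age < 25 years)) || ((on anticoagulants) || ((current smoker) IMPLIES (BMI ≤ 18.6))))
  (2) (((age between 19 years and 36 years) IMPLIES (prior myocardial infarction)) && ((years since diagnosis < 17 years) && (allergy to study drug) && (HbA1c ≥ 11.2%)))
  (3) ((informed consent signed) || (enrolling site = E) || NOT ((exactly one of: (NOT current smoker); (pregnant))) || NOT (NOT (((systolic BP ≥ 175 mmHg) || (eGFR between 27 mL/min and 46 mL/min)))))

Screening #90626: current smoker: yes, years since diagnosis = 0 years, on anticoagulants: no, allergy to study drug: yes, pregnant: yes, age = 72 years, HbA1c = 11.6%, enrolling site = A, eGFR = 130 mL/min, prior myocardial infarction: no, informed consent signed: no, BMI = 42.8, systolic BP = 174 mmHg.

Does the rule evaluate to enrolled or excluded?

Excluded

Atomic conditions:
  eGFR ≥ 136 mL/min: 130 ≥ 136 is false
  age < 25 years: 72 < 25 is false
  on anticoagulants: no → false
  current smoker: yes → true
  BMI ≤ 18.6: 42.8 ≤ 18.6 is false
  age between 19 years and 36 years: 72 in [19, 36] is false
  prior myocardial infarction: no → false
  years since diagnosis < 17 years: 0 < 17 is true
  allergy to study drug: yes → true
  HbA1c ≥ 11.2%: 11.6 ≥ 11.2 is true
  informed consent signed: no → false
  enrolling site = E: A == E is false
  NOT current smoker: yes → false
  pregnant: yes → true
  systolic BP ≥ 175 mmHg: 174 ≥ 175 is false
  eGFR between 27 mL/min and 46 mL/min: 130 in [27, 46] is false
Combine:
[1.1] false OR false = false
[1.2.2] true → false = false
[1.2] false OR false = false
[1] false OR false = false
[2.1] false → false (antecedent false ⇒ implication holds) = true
[2.2] true AND true AND true = true
[2] true AND true = true
[3.3.1] exactly-one(false, true) = true
[3.3] NOT true = false
[3.4.1.1] false OR false = false
[3.4.1] NOT false = true
[3.4] NOT true = false
[3] false OR false OR false OR false = false
[root] false AND true AND false = false
Overall: false → excluded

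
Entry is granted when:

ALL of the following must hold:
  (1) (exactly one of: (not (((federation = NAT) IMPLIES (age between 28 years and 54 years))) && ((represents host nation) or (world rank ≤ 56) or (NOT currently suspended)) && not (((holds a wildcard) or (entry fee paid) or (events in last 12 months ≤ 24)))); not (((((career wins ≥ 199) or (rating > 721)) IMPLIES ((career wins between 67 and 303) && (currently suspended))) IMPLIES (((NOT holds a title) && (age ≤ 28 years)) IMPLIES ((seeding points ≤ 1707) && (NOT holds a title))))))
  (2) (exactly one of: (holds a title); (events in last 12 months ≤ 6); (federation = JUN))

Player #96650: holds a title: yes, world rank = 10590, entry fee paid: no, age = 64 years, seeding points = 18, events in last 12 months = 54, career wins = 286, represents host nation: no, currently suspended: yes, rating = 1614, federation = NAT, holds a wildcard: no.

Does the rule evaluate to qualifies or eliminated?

Atomic conditions:
  federation = NAT: NAT == NAT is true
  age between 28 years and 54 years: 64 in [28, 54] is false
  represents host nation: no → false
  world rank ≤ 56: 10590 ≤ 56 is false
  NOT currently suspended: yes → false
  holds a wildcard: no → false
  entry fee paid: no → false
  events in last 12 months ≤ 24: 54 ≤ 24 is false
  career wins ≥ 199: 286 ≥ 199 is true
  rating > 721: 1614 > 721 is true
  career wins between 67 and 303: 286 in [67, 303] is true
  currently suspended: yes → true
  NOT holds a title: yes → false
  age ≤ 28 years: 64 ≤ 28 is false
  seeding points ≤ 1707: 18 ≤ 1707 is true
  holds a title: yes → true
  events in last 12 months ≤ 6: 54 ≤ 6 is false
  federation = JUN: NAT == JUN is false
Combine:
[1.1.1.1] true → false = false
[1.1.1] NOT false = true
[1.1.2] false OR false OR false = false
[1.1.3.1] false OR false OR false = false
[1.1.3] NOT false = true
[1.1] true AND false AND true = false
[1.2.1.1.1] true OR true = true
[1.2.1.1.2] true AND true = true
[1.2.1.1] true → true = true
[1.2.1.2.1] false AND false = false
[1.2.1.2.2] true AND false = false
[1.2.1.2] false → false (antecedent false ⇒ implication holds) = true
[1.2.1] true → true = true
[1.2] NOT true = false
[1] exactly-one(false, false) = false
[2] exactly-one(true, false, false) = true
[root] false AND true = false
Overall: false → eliminated

Eliminated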